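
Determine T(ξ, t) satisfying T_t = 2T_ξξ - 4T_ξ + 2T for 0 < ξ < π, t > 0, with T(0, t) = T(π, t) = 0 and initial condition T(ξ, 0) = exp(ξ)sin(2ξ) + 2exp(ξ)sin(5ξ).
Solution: Substitute T = exp(ξ)u, i.e. u = exp(-ξ)T.
By the product rule, T_ξ = exp(ξ)(u_ξ + u), T_ξξ = exp(ξ)(u_ξξ + 2u_ξ + u), T_t = exp(ξ)u_t.
Substituting into the PDE and dividing by exp(ξ): u_t = 2(u_ξξ + 2u_ξ + u) - 4(u_ξ + u) + 2u.
The lower-order terms cancel, leaving the standard heat equation u_t = 2u_ξξ.
Initial data for u: u(ξ,0) = exp(-ξ)T(ξ,0) = sin(2ξ) + 2sin(5ξ). The boundary conditions carry over: u(0,t) = u(π,t) = 0.
Solve for u:
  Using separation of variables u = X(ξ)G(t):
  Eigenfunctions: sin(nξ), n = 1, 2, 3, ...
  General solution: u(ξ, t) = Σ c_n sin(nξ) exp(-2n² t)
  Matching u(ξ,0) = sin(2ξ) + 2sin(5ξ) term by term: c_2=1, c_5=2.
Hence u(ξ,t) = exp(-8t)sin(2ξ) + 2exp(-50t)sin(5ξ).
Transform back: T(ξ,t) = exp(ξ)u(ξ,t).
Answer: T(ξ, t) = exp(-8t)exp(ξ)sin(2ξ) + 2exp(-50t)exp(ξ)sin(5ξ)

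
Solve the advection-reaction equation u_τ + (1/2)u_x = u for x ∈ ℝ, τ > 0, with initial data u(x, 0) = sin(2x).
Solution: Substitute u = exp(τ)w, i.e. w = exp(-τ)u.
By the product rule, u_τ = exp(τ)(w_τ + w), u_x = exp(τ)w_x.
Substituting into the PDE and dividing by exp(τ): w_τ + w + (1/2)w_x = w.
The lower-order terms cancel, leaving the standard advection equation w_τ + (1/2)w_x = 0.
Initial data for w: w(x,0) = u(x,0) = sin(2x).
Solve for w:
  By method of characteristics (waves move right with speed 1/2):
  Along characteristics x - (1/2)τ = const, w is constant, so w(x,τ) = f(x - (1/2)τ) with f = w(·, 0).
Hence w(x,τ) = sin(2x - τ).
Transform back: u(x,τ) = exp(τ)w(x,τ).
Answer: u(x, τ) = exp(τ)sin(2x - τ)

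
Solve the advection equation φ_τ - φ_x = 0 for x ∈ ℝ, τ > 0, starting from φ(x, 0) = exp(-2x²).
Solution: By method of characteristics (waves move left with speed 1):
Along characteristics x + τ = const, φ is constant, so φ(x,τ) = f(x + τ) with f = φ(·, 0).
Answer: φ(x, τ) = exp(-2(x + τ)²)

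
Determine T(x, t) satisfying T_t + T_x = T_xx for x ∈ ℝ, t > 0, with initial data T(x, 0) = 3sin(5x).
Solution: Change to a moving frame: let η = x - t, σ = t and write T(x,t) = u(η,σ).
By the chain rule T_t = u_σ - u_η, T_x = u_η, T_xx = u_ηη.
Then T_t + T_x = u_σ: the advection term cancels and the PDE becomes the heat equation u_σ = u_ηη on η ∈ ℝ.
Initial data: u(η,0) = T(η,0) = 3sin(5η).
On η ∈ ℝ each mode satisfies (sin(nη))″ = -n² sin(nη), so exp(-n²σ) sin(nη) solves the heat equation; by superposition u(η,σ) = Σ c_n exp(-n²σ) sin(nη).
Reading off the coefficients: c_5=3, so u(η,σ) = 3exp(-25σ)sin(5η).
Substituting back η = x - t, σ = t: T(x,t) = u(x - t, t).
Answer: T(x, t) = -3exp(-25t)sin(5t - 5x)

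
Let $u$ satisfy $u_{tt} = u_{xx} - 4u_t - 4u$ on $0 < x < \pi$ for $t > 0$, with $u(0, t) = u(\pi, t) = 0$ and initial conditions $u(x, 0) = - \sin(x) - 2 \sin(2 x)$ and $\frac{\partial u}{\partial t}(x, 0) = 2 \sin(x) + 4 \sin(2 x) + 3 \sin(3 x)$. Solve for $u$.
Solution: Substitute $u = e^{-2t}w$, i.e. $w = e^{2t}u$.
By the product rule, $u_t = e^{-2t}(w_t - 2w)$, $u_{tt} = e^{-2t}(w_{tt} - 4w_t + 4w)$, $u_{xx} = e^{-2t}w_{xx}$.
Substituting into the PDE and dividing by $e^{-2t}$: $w_{tt} - 4w_t + 4w = w_{xx} - 4(w_t - 2w) - 4w$.
The lower-order terms cancel, leaving the standard wave equation $w_{tt} = w_{xx}$.
Initial data for $w$: $w(x,0) = u(x,0) = - \sin(x) - 2 \sin(2 x)$; $w_t(x,0) = u_t(x,0) + 2u(x,0) = 3 \sin(3 x)$. The boundary conditions carry over: $w(0,t) = w(\pi,t) = 0$.
Solve for $w$:
  Using separation of variables $w = X(x)T(t)$:
  Eigenfunctions: $\sin(nx)$, $n = 1, 2, 3, \ldots$
  General solution: $w(x, t) = \sum [A_n \cos(n t) + B_n \sin(n t)] \sin(nx)$
  From $w(x,0) = - \sin(x) - 2 \sin(2 x)$: $A_1=-1, A_2=-2$. From $w_t(x,0) = 3 \sin(3 x)$, using $w_t(x,0) = \sum \omega_n B_n \sin(nx)$ with $\omega_n = n$: $B_3 = 3/3 = 1$.
Hence $w(x,t) = \sin(3 t) \sin(3 x) - \sin(x) \cos(t) - 2 \sin(2 x) \cos(2 t)$.
Transform back: $u(x,t) = e^{-2t}w(x,t)$.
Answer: $u(x, t) = e^{-2 t} \sin(3 t) \sin(3 x) -  e^{-2 t} \sin(x) \cos(t) - 2 e^{-2 t} \sin(2 x) \cos(2 t)$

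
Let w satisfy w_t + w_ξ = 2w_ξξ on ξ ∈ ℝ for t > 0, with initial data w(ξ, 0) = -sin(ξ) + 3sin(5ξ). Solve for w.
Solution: Moving frame: η = ξ - t, σ = t, w = u(η,σ), so w_t = u_σ - u_η and w_ξξ = u_ηη.
Hence w_t + w_ξ = u_σ and the PDE becomes the heat equation u_σ = 2u_ηη on η ∈ ℝ.
Initial data: u(η,0) = w(η,0) = -sin(η) + 3sin(5η). Each mode sin(nη) decays as exp(-2n²σ) on ℝ, so u(η,σ) = Σ c_n exp(-2n²σ) sin(nη) with c_1=-1, c_5=3: u(η,σ) = -exp(-2σ)sin(η) + 3exp(-50σ)sin(5η).
Substituting back: w(ξ,t) = u(ξ - t, t).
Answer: w(ξ, t) = exp(-2t)sin(t - ξ) - 3exp(-50t)sin(5t - 5ξ)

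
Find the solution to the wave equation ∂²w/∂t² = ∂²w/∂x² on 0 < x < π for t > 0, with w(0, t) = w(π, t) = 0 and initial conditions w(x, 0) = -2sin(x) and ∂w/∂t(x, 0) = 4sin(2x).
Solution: Using separation of variables w = X(x)T(t):
Eigenfunctions: sin(nx), n = 1, 2, 3, ...
General solution: w(x, t) = Σ [A_n cos(n t) + B_n sin(n t)] sin(nx)
From w(x,0) = -2sin(x): A_1=-2. From w_t(x,0) = 4sin(2x), using w_t(x,0) = Σ ω_n B_n sin(nx) with ω_n = n: B_2 = 4/2 = 2.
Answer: w(x, t) = 2sin(2t)sin(2x) - 2sin(x)cos(t)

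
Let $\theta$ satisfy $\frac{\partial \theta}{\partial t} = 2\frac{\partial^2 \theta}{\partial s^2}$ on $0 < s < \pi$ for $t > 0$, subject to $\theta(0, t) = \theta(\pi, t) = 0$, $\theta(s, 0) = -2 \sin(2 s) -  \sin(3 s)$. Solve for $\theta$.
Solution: Using separation of variables $\theta = X(s)G(t)$:
Eigenfunctions: $\sin(ns)$, $n = 1, 2, 3, \ldots$
General solution: $\theta(s, t) = \sum c_n \sin(ns) e^{-2n^2 t}$
Matching $\theta(s,0) = -2 \sin(2 s) - \sin(3 s)$ term by term: $c_2=-2, c_3=-1$.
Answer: $\theta(s, t) = -2 e^{-8 t} \sin(2 s) -  e^{-18 t} \sin(3 s)$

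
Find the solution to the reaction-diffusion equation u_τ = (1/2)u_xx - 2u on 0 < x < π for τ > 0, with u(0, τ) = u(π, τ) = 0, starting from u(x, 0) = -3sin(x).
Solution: Substitute u = exp(-2τ)w.
Then u_τ = exp(-2τ)(w_τ - 2w), u_xx = exp(-2τ)w_xx; substituting and dividing by exp(-2τ), the lower-order terms cancel: w_τ = (1/2)w_xx (standard heat equation).
Data for w: w(x,0) = u(x,0) = -3sin(x). The boundary conditions carry over: w(0,τ) = w(π,τ) = 0.
Separating variables: w = Σ c_n exp(-n²τ/2) sin(nx). From w(x,0) = -3sin(x): c_1=-3.
So w(x,τ) = -3exp(-τ/2)sin(x), and u(x,τ) = exp(-2τ)w(x,τ).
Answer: u(x, τ) = -3exp(-5τ/2)sin(x)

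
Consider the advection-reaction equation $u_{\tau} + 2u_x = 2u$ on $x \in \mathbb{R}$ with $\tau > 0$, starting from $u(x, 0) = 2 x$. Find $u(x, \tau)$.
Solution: Substitute $u = e^{2\tau}w$.
Then $u_{\tau} = e^{2\tau}(w_{\tau} + 2w)$, $u_x = e^{2\tau}w_x$; substituting and dividing by $e^{2\tau}$, the lower-order terms cancel: $w_{\tau} + 2w_x = 0$ (standard advection equation).
Data for $w$: $w(x,0) = u(x,0) = 2 x$.
By characteristics ($dx/d\tau = 2$), $w(x,\tau) = f(x - 2\tau)$ with $f = w( \cdot , 0)$.
So $w(x,\tau) = 2 x - 4 \tau$, and $u(x,\tau) = e^{2\tau}w(x,\tau)$.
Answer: $u(x, \tau) = -4 \tau e^{2 \tau} + 2 x e^{2 \tau}$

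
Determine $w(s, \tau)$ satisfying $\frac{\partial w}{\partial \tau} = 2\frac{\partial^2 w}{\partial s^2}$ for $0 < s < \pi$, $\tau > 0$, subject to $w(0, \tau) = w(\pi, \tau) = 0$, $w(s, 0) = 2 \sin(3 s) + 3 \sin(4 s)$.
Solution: Separating variables: $w = \sum c_n e^{-2n^2\tau} \sin(ns)$. From $w(s,0) = 2 \sin(3 s) + 3 \sin(4 s)$: $c_3=2, c_4=3$.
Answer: $w(s, \tau) = 2 e^{-18 \tau} \sin(3 s) + 3 e^{-32 \tau} \sin(4 s)$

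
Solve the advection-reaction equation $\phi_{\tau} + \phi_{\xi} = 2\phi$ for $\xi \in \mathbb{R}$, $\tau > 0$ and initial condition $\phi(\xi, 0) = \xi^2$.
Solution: Substitute $\phi = e^{2\tau}u$, i.e. $u = e^{-2\tau}\phi$.
By the product rule, $\phi_{\tau} = e^{2\tau}(u_{\tau} + 2u)$, $\phi_{\xi} = e^{2\tau}u_{\xi}$.
Substituting into the PDE and dividing by $e^{2\tau}$: $u_{\tau} + 2u + u_{\xi} = 2u$.
The lower-order terms cancel, leaving the standard advection equation $u_{\tau} + u_{\xi} = 0$.
Initial data for $u$: $u(\xi,0) = \phi(\xi,0) = \xi^2$.
Solve for $u$:
  By method of characteristics (waves move right with speed 1):
  Along characteristics $\xi - \tau =$ const, $u$ is constant, so $u(\xi,\tau) = f(\xi - \tau)$ with $f = u( \cdot , 0)$.
Hence $u(\xi,\tau) = \xi^2 - 2 \xi \tau + \tau^2$.
Transform back: $\phi(\xi,\tau) = e^{2\tau}u(\xi,\tau)$.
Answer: $\phi(\xi, \tau) = \tau^2 e^{2 \tau} - 2 \tau \xi e^{2 \tau} + \xi^2 e^{2 \tau}$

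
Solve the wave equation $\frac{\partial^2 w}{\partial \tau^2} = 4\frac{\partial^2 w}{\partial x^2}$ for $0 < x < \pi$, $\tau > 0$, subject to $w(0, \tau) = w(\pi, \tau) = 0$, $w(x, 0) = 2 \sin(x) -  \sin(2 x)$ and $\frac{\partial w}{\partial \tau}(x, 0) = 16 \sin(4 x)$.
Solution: Using separation of variables $w = X(x)T(\tau)$:
Eigenfunctions: $\sin(nx)$, $n = 1, 2, 3, \ldots$
General solution: $w(x, \tau) = \sum [A_n \cos(2n \tau) + B_n \sin(2n \tau)] \sin(nx)$
From $w(x,0) = 2 \sin(x) - \sin(2 x)$: $A_1=2, A_2=-1$. From $w_{\tau}(x,0) = 16 \sin(4 x)$, using $w_{\tau}(x,0) = \sum \omega_n B_n \sin(nx)$ with $\omega_n = 2n$: $B_4 = 16/8 = 2$.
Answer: $w(x, \tau) = 2 \sin(8 \tau) \sin(4 x) + 2 \sin(x) \cos(2 \tau) -  \sin(2 x) \cos(4 \tau)$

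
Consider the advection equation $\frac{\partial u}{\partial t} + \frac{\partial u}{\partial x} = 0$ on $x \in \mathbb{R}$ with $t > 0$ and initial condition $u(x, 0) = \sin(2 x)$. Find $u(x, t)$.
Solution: By characteristics ($dx/dt = 1$), $u(x,t) = f(x - t)$ with $f = u( \cdot , 0)$.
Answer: $u(x, t) = - \sin(2 t - 2 x)$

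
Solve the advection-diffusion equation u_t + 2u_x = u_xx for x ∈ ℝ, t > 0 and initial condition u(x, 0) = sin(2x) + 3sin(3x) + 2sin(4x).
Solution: Moving frame: η = x - 2t, σ = t, u = w(η,σ), so u_t = w_σ - 2w_η and u_xx = w_ηη.
Hence u_t + 2u_x = w_σ and the PDE becomes the heat equation w_σ = w_ηη on η ∈ ℝ.
Initial data: w(η,0) = u(η,0) = sin(2η) + 3sin(3η) + 2sin(4η). Each mode sin(nη) decays as exp(-n²σ) on ℝ, so w(η,σ) = Σ c_n exp(-n²σ) sin(nη) with c_2=1, c_3=3, c_4=2: w(η,σ) = exp(-4σ)sin(2η) + 3exp(-9σ)sin(3η) + 2exp(-16σ)sin(4η).
Substituting back: u(x,t) = w(x - 2t, t).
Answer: u(x, t) = -exp(-4t)sin(4t - 2x) - 3exp(-9t)sin(6t - 3x) - 2exp(-16t)sin(8t - 4x)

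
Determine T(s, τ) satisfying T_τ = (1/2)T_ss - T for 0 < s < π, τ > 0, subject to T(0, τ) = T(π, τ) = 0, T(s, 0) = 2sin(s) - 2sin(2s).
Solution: Substitute T = exp(-τ)u, i.e. u = exp(τ)T.
By the product rule, T_τ = exp(-τ)(u_τ - u), T_ss = exp(-τ)u_ss.
Substituting into the PDE and dividing by exp(-τ): u_τ - u = (1/2)u_ss - u.
The lower-order terms cancel, leaving the standard heat equation u_τ = (1/2)u_ss.
Initial data for u: u(s,0) = T(s,0) = 2sin(s) - 2sin(2s). The boundary conditions carry over: u(0,τ) = u(π,τ) = 0.
Solve for u:
  Using separation of variables u = X(s)G(τ):
  Eigenfunctions: sin(ns), n = 1, 2, 3, ...
  General solution: u(s, τ) = Σ c_n sin(ns) exp(-n² τ/2)
  Matching u(s,0) = 2sin(s) - 2sin(2s) term by term: c_1=2, c_2=-2.
Hence u(s,τ) = -2exp(-2τ)sin(2s) + 2exp(-τ/2)sin(s).
Transform back: T(s,τ) = exp(-τ)u(s,τ).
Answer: T(s, τ) = -2exp(-3τ)sin(2s) + 2exp(-3τ/2)sin(s)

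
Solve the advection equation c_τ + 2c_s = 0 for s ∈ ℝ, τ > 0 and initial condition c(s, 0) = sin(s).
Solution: By method of characteristics (waves move right with speed 2):
Along characteristics s - 2τ = const, c is constant, so c(s,τ) = f(s - 2τ) with f = c(·, 0).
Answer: c(s, τ) = sin(s - 2τ)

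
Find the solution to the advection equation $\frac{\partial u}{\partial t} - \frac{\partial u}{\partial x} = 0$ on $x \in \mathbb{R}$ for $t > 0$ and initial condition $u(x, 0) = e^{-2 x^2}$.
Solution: By method of characteristics (waves move left with speed 1):
Along characteristics $x + t =$ const, $u$ is constant, so $u(x,t) = f(x + t)$ with $f = u( \cdot , 0)$.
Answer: $u(x, t) = e^{-2 (t + x)^2}$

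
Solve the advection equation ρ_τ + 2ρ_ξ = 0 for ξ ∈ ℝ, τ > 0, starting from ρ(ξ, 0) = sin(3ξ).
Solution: By method of characteristics (waves move right with speed 2):
Along characteristics ξ - 2τ = const, ρ is constant, so ρ(ξ,τ) = f(ξ - 2τ) with f = ρ(·, 0).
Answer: ρ(ξ, τ) = sin(3ξ - 6τ)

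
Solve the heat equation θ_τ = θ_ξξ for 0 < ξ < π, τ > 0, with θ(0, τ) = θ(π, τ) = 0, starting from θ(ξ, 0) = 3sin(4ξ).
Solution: Separating variables: θ = Σ c_n exp(-n²τ) sin(nξ). From θ(ξ,0) = 3sin(4ξ): c_4=3.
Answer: θ(ξ, τ) = 3exp(-16τ)sin(4ξ)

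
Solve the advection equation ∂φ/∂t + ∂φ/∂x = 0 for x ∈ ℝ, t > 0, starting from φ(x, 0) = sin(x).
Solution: By characteristics (dx/dt = 1), φ(x,t) = f(x - t) with f = φ(·, 0).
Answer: φ(x, t) = -sin(t - x)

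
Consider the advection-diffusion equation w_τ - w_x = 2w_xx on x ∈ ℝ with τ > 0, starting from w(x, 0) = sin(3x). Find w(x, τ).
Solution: Moving frame: η = x + τ, σ = τ, w = u(η,σ), so w_τ = u_σ + u_η and w_xx = u_ηη.
Hence w_τ - w_x = u_σ and the PDE becomes the heat equation u_σ = 2u_ηη on η ∈ ℝ.
Initial data: u(η,0) = w(η,0) = sin(3η). Each mode sin(nη) decays as exp(-2n²σ) on ℝ, so u(η,σ) = Σ c_n exp(-2n²σ) sin(nη) with c_3=1: u(η,σ) = exp(-18σ)sin(3η).
Substituting back: w(x,τ) = u(x + τ, τ).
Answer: w(x, τ) = exp(-18τ)sin(3x + 3τ)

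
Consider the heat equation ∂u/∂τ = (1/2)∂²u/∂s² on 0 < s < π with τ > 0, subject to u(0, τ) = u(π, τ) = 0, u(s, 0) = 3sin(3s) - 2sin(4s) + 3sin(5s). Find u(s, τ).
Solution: Using separation of variables u = X(s)T(τ):
Eigenfunctions: sin(ns), n = 1, 2, 3, ...
General solution: u(s, τ) = Σ c_n sin(ns) exp(-n² τ/2)
Matching u(s,0) = 3sin(3s) - 2sin(4s) + 3sin(5s) term by term: c_3=3, c_4=-2, c_5=3.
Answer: u(s, τ) = -2exp(-8τ)sin(4s) + 3exp(-9τ/2)sin(3s) + 3exp(-25τ/2)sin(5s)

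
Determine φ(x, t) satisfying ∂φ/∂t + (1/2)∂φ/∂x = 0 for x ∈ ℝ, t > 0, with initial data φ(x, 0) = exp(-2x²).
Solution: By method of characteristics (waves move right with speed 1/2):
Along characteristics x - (1/2)t = const, φ is constant, so φ(x,t) = f(x - (1/2)t) with f = φ(·, 0).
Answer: φ(x, t) = exp(-2(-t/2 + x)²)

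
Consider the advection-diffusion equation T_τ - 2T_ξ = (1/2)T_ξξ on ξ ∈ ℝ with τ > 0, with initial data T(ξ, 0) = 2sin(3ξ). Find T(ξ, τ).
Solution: Moving frame: η = ξ + 2τ, σ = τ, T = u(η,σ), so T_τ = u_σ + 2u_η and T_ξξ = u_ηη.
Hence T_τ - 2T_ξ = u_σ and the PDE becomes the heat equation u_σ = (1/2)u_ηη on η ∈ ℝ.
Initial data: u(η,0) = T(η,0) = 2sin(3η). Each mode sin(nη) decays as exp(-n²σ/2) on ℝ, so u(η,σ) = Σ c_n exp(-n²σ/2) sin(nη) with c_3=2: u(η,σ) = 2exp(-9σ/2)sin(3η).
Substituting back: T(ξ,τ) = u(ξ + 2τ, τ).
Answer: T(ξ, τ) = 2exp(-9τ/2)sin(3ξ + 6τ)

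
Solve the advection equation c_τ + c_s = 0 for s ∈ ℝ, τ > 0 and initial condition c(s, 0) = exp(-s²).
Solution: By characteristics (ds/dτ = 1), c(s,τ) = f(s - τ) with f = c(·, 0).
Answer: c(s, τ) = exp(-(s - τ)²)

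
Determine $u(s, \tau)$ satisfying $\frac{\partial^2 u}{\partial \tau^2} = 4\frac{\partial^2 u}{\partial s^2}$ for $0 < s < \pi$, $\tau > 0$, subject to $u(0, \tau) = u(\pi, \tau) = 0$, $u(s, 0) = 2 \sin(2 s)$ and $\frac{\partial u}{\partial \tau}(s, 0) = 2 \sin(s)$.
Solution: Separating variables: $u = \sum [A_n \cos(\omega_n \tau) + B_n \sin(\omega_n \tau)] \sin(ns)$, $\omega_n = 2n$. From ICs ($B_n$ = velocity coefficient / $\omega_n$): $A_2=2, B_1=1$.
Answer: $u(s, \tau) = \sin(2 \tau) \sin(s) + 2 \sin(2 s) \cos(4 \tau)$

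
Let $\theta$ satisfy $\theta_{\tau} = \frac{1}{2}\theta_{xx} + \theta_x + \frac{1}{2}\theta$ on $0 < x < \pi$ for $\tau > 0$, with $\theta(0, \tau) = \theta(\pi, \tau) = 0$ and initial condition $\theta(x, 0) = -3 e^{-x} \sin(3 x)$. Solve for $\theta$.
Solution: Substitute $\theta = e^{-x}u$, i.e. $u = e^{x}\theta$.
By the product rule, $\theta_x = e^{-x}(u_x - u)$, $\theta_{xx} = e^{-x}(u_{xx} - 2u_x + u)$, $\theta_{\tau} = e^{-x}u_{\tau}$.
Substituting into the PDE and dividing by $e^{-x}$: $u_{\tau} = \frac{1}{2}(u_{xx} - 2u_x + u) + (u_x - u) + \frac{1}{2}u$.
The lower-order terms cancel, leaving the standard heat equation $u_{\tau} = \frac{1}{2}u_{xx}$.
Initial data for $u$: $u(x,0) = e^{x}\theta(x,0) = -3 \sin(3 x)$. The boundary conditions carry over: $u(0,\tau) = u(\pi,\tau) = 0$.
Solve for $u$:
  Using separation of variables $u = X(x)G(\tau)$:
  Eigenfunctions: $\sin(nx)$, $n = 1, 2, 3, \ldots$
  General solution: $u(x, \tau) = \sum c_n \sin(nx) e^{-n^2 \tau/2}$
  Matching $u(x,0) = -3 \sin(3 x)$ term by term: $c_3=-3$.
Hence $u(x,\tau) = -3 e^{-9 \tau/2} \sin(3 x)$.
Transform back: $\theta(x,\tau) = e^{-x}u(x,\tau)$.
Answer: $\theta(x, \tau) = -3 e^{-9 \tau/2} e^{-x} \sin(3 x)$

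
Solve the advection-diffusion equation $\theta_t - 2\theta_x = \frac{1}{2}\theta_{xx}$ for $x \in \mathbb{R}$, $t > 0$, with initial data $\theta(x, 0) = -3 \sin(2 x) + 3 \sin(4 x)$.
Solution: Change to a moving frame: let $\eta = x + 2t$, $\sigma = t$ and write $\theta(x,t) = u(\eta,\sigma)$.
By the chain rule $\theta_t = u_{\sigma} + 2u_{\eta}$, $\theta_x = u_{\eta}$, $\theta_{xx} = u_{\eta\eta}$.
Then $\theta_t - 2\theta_x = u_{\sigma}$: the advection term cancels and the PDE becomes the heat equation $u_{\sigma} = \frac{1}{2}u_{\eta\eta}$ on $\eta \in \mathbb{R}$.
Initial data: $u(\eta,0) = \theta(\eta,0) = -3 \sin(2 \eta) + 3 \sin(4 \eta)$.
On $\eta \in \mathbb{R}$ each mode satisfies $(\sin(n\eta))'' = -n^2 \sin(n\eta)$, so $e^{-n^2\sigma/2} \sin(n\eta)$ solves the heat equation; by superposition $u(\eta,\sigma) = \sum c_n e^{-n^2\sigma/2} \sin(n\eta)$.
Reading off the coefficients: $c_2=-3, c_4=3$, so $u(\eta,\sigma) = -3 e^{-2 \sigma} \sin(2 \eta) + 3 e^{-8 \sigma} \sin(4 \eta)$.
Substituting back $\eta = x + 2t$, $\sigma = t$: $\theta(x,t) = u(x + 2t, t)$.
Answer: $\theta(x, t) = -3 e^{-2 t} \sin(4 t + 2 x) + 3 e^{-8 t} \sin(8 t + 4 x)$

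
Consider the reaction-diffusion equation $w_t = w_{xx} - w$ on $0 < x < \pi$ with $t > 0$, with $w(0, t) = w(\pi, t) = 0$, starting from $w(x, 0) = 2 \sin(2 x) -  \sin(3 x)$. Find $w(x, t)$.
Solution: Substitute $w = e^{-t}u$, i.e. $u = e^{t}w$.
By the product rule, $w_t = e^{-t}(u_t - u)$, $w_{xx} = e^{-t}u_{xx}$.
Substituting into the PDE and dividing by $e^{-t}$: $u_t - u = u_{xx} - u$.
The lower-order terms cancel, leaving the standard heat equation $u_t = u_{xx}$.
Initial data for $u$: $u(x,0) = w(x,0) = 2 \sin(2 x) - \sin(3 x)$. The boundary conditions carry over: $u(0,t) = u(\pi,t) = 0$.
Solve for $u$:
  Using separation of variables $u = X(x)T(t)$:
  Eigenfunctions: $\sin(nx)$, $n = 1, 2, 3, \ldots$
  General solution: $u(x, t) = \sum c_n \sin(nx) e^{-n^2 t}$
  Matching $u(x,0) = 2 \sin(2 x) - \sin(3 x)$ term by term: $c_2=2, c_3=-1$.
Hence $u(x,t) = 2 e^{-4 t} \sin(2 x) - e^{-9 t} \sin(3 x)$.
Transform back: $w(x,t) = e^{-t}u(x,t)$.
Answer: $w(x, t) = 2 e^{-5 t} \sin(2 x) -  e^{-10 t} \sin(3 x)$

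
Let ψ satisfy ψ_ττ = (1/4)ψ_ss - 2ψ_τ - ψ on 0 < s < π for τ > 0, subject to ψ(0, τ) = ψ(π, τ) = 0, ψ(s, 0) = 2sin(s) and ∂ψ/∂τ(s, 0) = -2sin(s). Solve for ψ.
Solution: Substitute ψ = exp(-τ)u, i.e. u = exp(τ)ψ.
By the product rule, ψ_τ = exp(-τ)(u_τ - u), ψ_ττ = exp(-τ)(u_ττ - 2u_τ + u), ψ_ss = exp(-τ)u_ss.
Substituting into the PDE and dividing by exp(-τ): u_ττ - 2u_τ + u = (1/4)u_ss - 2(u_τ - u) - u.
The lower-order terms cancel, leaving the standard wave equation u_ττ = (1/4)u_ss.
Initial data for u: u(s,0) = ψ(s,0) = 2sin(s); u_τ(s,0) = ψ_τ(s,0) + ψ(s,0) = 0. The boundary conditions carry over: u(0,τ) = u(π,τ) = 0.
Solve for u:
  Using separation of variables u = X(s)T(τ):
  Eigenfunctions: sin(ns), n = 1, 2, 3, ...
  General solution: u(s, τ) = Σ [A_n cos(n τ/2) + B_n sin(n τ/2)] sin(ns)
  From u(s,0) = 2sin(s): A_1=2. From u_τ(s,0) = 0: all B_n = 0.
Hence u(s,τ) = 2sin(s)cos(τ/2).
Transform back: ψ(s,τ) = exp(-τ)u(s,τ).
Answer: ψ(s, τ) = 2exp(-τ)sin(s)cos(τ/2)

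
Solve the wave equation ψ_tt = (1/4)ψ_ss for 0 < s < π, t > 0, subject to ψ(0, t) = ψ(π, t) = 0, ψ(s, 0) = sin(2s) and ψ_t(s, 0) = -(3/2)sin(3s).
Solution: Using separation of variables ψ = X(s)T(t):
Eigenfunctions: sin(ns), n = 1, 2, 3, ...
General solution: ψ(s, t) = Σ [A_n cos(n t/2) + B_n sin(n t/2)] sin(ns)
From ψ(s,0) = sin(2s): A_2=1. From ψ_t(s,0) = -(3/2)sin(3s), using ψ_t(s,0) = Σ ω_n B_n sin(ns) with ω_n = n/2: B_3 = (-3/2)/(3/2) = -1.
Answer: ψ(s, t) = sin(2s)cos(t) - sin(3s)sin(3t/2)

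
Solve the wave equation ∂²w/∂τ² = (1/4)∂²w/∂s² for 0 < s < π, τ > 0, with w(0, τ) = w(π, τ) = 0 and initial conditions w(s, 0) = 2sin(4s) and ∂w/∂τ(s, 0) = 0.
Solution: Using separation of variables w = X(s)T(τ):
Eigenfunctions: sin(ns), n = 1, 2, 3, ...
General solution: w(s, τ) = Σ [A_n cos(n τ/2) + B_n sin(n τ/2)] sin(ns)
From w(s,0) = 2sin(4s): A_4=2. From w_τ(s,0) = 0: all B_n = 0.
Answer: w(s, τ) = 2sin(4s)cos(2τ)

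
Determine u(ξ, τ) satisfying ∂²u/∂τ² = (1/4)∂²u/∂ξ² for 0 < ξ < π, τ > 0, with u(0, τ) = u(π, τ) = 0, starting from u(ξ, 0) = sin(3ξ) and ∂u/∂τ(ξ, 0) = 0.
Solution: Using separation of variables u = X(ξ)T(τ):
Eigenfunctions: sin(nξ), n = 1, 2, 3, ...
General solution: u(ξ, τ) = Σ [A_n cos(n τ/2) + B_n sin(n τ/2)] sin(nξ)
From u(ξ,0) = sin(3ξ): A_3=1. From u_τ(ξ,0) = 0: all B_n = 0.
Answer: u(ξ, τ) = sin(3ξ)cos(3τ/2)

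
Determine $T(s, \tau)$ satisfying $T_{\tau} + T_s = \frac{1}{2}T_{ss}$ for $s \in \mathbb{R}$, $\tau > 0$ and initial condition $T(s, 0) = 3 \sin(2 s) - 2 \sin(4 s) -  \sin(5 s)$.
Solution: Moving frame: $\eta = s - \tau$, $\sigma = \tau$, $T = u(\eta,\sigma)$, so $T_{\tau} = u_{\sigma} - u_{\eta}$ and $T_{ss} = u_{\eta\eta}$.
Hence $T_{\tau} + T_s = u_{\sigma}$ and the PDE becomes the heat equation $u_{\sigma} = \frac{1}{2}u_{\eta\eta}$ on $\eta \in \mathbb{R}$.
Initial data: $u(\eta,0) = T(\eta,0) = 3 \sin(2 \eta) - 2 \sin(4 \eta) - \sin(5 \eta)$. Each mode $\sin(n\eta)$ decays as $e^{-n^2\sigma/2}$ on $\mathbb{R}$, so $u(\eta,\sigma) = \sum c_n e^{-n^2\sigma/2} \sin(n\eta)$ with $c_2=3, c_4=-2, c_5=-1$: $u(\eta,\sigma) = 3 e^{-2 \sigma} \sin(2 \eta) - 2 e^{-8 \sigma} \sin(4 \eta) - e^{-25 \sigma/2} \sin(5 \eta)$.
Substituting back: $T(s,\tau) = u(s - \tau, \tau)$.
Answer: $T(s, \tau) = -3 e^{-2 \tau} \sin(2 \tau - 2 s) + 2 e^{-8 \tau} \sin(4 \tau - 4 s) + e^{-25 \tau/2} \sin(5 \tau - 5 s)$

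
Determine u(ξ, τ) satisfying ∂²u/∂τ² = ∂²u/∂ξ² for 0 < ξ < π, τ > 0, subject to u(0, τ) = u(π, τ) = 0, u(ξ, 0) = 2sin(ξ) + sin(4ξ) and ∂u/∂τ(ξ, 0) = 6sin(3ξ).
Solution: Using separation of variables u = X(ξ)T(τ):
Eigenfunctions: sin(nξ), n = 1, 2, 3, ...
General solution: u(ξ, τ) = Σ [A_n cos(n τ) + B_n sin(n τ)] sin(nξ)
From u(ξ,0) = 2sin(ξ) + sin(4ξ): A_1=2, A_4=1. From u_τ(ξ,0) = 6sin(3ξ), using u_τ(ξ,0) = Σ ω_n B_n sin(nξ) with ω_n = n: B_3 = 6/3 = 2.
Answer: u(ξ, τ) = 2sin(ξ)cos(τ) + 2sin(3ξ)sin(3τ) + sin(4ξ)cos(4τ)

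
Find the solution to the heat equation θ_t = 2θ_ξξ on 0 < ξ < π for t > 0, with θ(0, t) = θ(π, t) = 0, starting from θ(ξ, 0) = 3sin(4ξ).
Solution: Separating variables: θ = Σ c_n exp(-2n²t) sin(nξ). From θ(ξ,0) = 3sin(4ξ): c_4=3.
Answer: θ(ξ, t) = 3exp(-32t)sin(4ξ)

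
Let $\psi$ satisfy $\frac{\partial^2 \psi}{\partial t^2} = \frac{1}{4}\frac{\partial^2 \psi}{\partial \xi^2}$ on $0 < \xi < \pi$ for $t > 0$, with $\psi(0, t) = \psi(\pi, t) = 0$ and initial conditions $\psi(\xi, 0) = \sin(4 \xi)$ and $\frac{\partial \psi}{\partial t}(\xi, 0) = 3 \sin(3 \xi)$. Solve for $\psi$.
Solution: Using separation of variables $\psi = X(\xi)T(t)$:
Eigenfunctions: $\sin(n\xi)$, $n = 1, 2, 3, \ldots$
General solution: $\psi(\xi, t) = \sum [A_n \cos(n t/2) + B_n \sin(n t/2)] \sin(n\xi)$
From $\psi(\xi,0) = \sin(4 \xi)$: $A_4=1$. From $\psi_t(\xi,0) = 3 \sin(3 \xi)$, using $\psi_t(\xi,0) = \sum \omega_n B_n \sin(n\xi)$ with $\omega_n = n/2$: $B_3 = 3/(3/2) = 2$.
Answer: $\psi(\xi, t) = 2 \sin(3 \xi) \sin(3 t/2) + \sin(4 \xi) \cos(2 t)$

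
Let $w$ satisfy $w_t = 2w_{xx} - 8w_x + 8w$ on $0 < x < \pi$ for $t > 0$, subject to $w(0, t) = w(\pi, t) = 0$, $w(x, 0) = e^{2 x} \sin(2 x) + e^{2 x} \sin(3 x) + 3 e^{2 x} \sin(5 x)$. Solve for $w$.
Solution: Substitute $w = e^{2x}u$, i.e. $u = e^{-2x}w$.
By the product rule, $w_x = e^{2x}(u_x + 2u)$, $w_{xx} = e^{2x}(u_{xx} + 4u_x + 4u)$, $w_t = e^{2x}u_t$.
Substituting into the PDE and dividing by $e^{2x}$: $u_t = 2(u_{xx} + 4u_x + 4u) - 8(u_x + 2u) + 8u$.
The lower-order terms cancel, leaving the standard heat equation $u_t = 2u_{xx}$.
Initial data for $u$: $u(x,0) = e^{-2x}w(x,0) = \sin(2 x) + \sin(3 x) + 3 \sin(5 x)$. The boundary conditions carry over: $u(0,t) = u(\pi,t) = 0$.
Solve for $u$:
  Using separation of variables $u = X(x)T(t)$:
  Eigenfunctions: $\sin(nx)$, $n = 1, 2, 3, \ldots$
  General solution: $u(x, t) = \sum c_n \sin(nx) e^{-2n^2 t}$
  Matching $u(x,0) = \sin(2 x) + \sin(3 x) + 3 \sin(5 x)$ term by term: $c_2=1, c_3=1, c_5=3$.
Hence $u(x,t) = e^{-8 t} \sin(2 x) + e^{-18 t} \sin(3 x) + 3 e^{-50 t} \sin(5 x)$.
Transform back: $w(x,t) = e^{2x}u(x,t)$.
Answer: $w(x, t) = e^{-8 t} e^{2 x} \sin(2 x) + e^{-18 t} e^{2 x} \sin(3 x) + 3 e^{-50 t} e^{2 x} \sin(5 x)$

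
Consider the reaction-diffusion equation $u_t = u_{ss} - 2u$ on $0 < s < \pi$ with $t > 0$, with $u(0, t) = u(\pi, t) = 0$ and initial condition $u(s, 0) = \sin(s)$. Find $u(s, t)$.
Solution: Substitute $u = e^{-2t}w$.
Then $u_t = e^{-2t}(w_t - 2w)$, $u_{ss} = e^{-2t}w_{ss}$; substituting and dividing by $e^{-2t}$, the lower-order terms cancel: $w_t = w_{ss}$ (standard heat equation).
Data for $w$: $w(s,0) = u(s,0) = \sin(s)$. The boundary conditions carry over: $w(0,t) = w(\pi,t) = 0$.
Separating variables: $w = \sum c_n e^{-n^2t} \sin(ns)$. From $w(s,0) = \sin(s)$: $c_1=1$.
So $w(s,t) = e^{-t} \sin(s)$, and $u(s,t) = e^{-2t}w(s,t)$.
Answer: $u(s, t) = e^{-3 t} \sin(s)$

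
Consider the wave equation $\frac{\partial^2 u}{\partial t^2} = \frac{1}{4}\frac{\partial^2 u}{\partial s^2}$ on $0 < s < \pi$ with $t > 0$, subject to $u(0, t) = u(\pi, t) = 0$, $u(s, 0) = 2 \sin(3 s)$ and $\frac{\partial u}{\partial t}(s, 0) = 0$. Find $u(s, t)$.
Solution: Separating variables: $u = \sum [A_n \cos(\omega_n t) + B_n \sin(\omega_n t)] \sin(ns)$, $\omega_n = n/2$. From ICs: $A_3=2$.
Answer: $u(s, t) = 2 \sin(3 s) \cos(3 t/2)$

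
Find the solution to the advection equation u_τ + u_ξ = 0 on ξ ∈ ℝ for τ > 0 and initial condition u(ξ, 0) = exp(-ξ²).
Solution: By method of characteristics (waves move right with speed 1):
Along characteristics ξ - τ = const, u is constant, so u(ξ,τ) = f(ξ - τ) with f = u(·, 0).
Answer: u(ξ, τ) = exp(-(ξ - τ)²)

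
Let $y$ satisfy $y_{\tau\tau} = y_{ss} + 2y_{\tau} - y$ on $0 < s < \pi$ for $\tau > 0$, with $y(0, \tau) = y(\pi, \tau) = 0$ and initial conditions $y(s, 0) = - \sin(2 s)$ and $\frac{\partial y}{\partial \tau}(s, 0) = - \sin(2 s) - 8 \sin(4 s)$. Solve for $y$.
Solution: Substitute $y = e^{\tau}u$, i.e. $u = e^{-\tau}y$.
By the product rule, $y_{\tau} = e^{\tau}(u_{\tau} + u)$, $y_{\tau\tau} = e^{\tau}(u_{\tau\tau} + 2u_{\tau} + u)$, $y_{ss} = e^{\tau}u_{ss}$.
Substituting into the PDE and dividing by $e^{\tau}$: $u_{\tau\tau} + 2u_{\tau} + u = u_{ss} + 2(u_{\tau} + u) - u$.
The lower-order terms cancel, leaving the standard wave equation $u_{\tau\tau} = u_{ss}$.
Initial data for $u$: $u(s,0) = y(s,0) = - \sin(2 s)$; $u_{\tau}(s,0) = y_{\tau}(s,0) - y(s,0) = -8 \sin(4 s)$. The boundary conditions carry over: $u(0,\tau) = u(\pi,\tau) = 0$.
Solve for $u$:
  Using separation of variables $u = X(s)T(\tau)$:
  Eigenfunctions: $\sin(ns)$, $n = 1, 2, 3, \ldots$
  General solution: $u(s, \tau) = \sum [A_n \cos(n \tau) + B_n \sin(n \tau)] \sin(ns)$
  From $u(s,0) = - \sin(2 s)$: $A_2=-1$. From $u_{\tau}(s,0) = -8 \sin(4 s)$, using $u_{\tau}(s,0) = \sum \omega_n B_n \sin(ns)$ with $\omega_n = n$: $B_4 = (-8)/4 = -2$.
Hence $u(s,\tau) = - \sin(2 s) \cos(2 \tau) - 2 \sin(4 s) \sin(4 \tau)$.
Transform back: $y(s,\tau) = e^{\tau}u(s,\tau)$.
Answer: $y(s, \tau) = -2 e^{\tau} \sin(4 \tau) \sin(4 s) -  e^{\tau} \sin(2 s) \cos(2 \tau)$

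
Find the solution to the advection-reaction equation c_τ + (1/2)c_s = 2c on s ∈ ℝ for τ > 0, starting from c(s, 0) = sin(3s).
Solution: Substitute c = exp(2τ)u.
Then c_τ = exp(2τ)(u_τ + 2u), c_s = exp(2τ)u_s; substituting and dividing by exp(2τ), the lower-order terms cancel: u_τ + (1/2)u_s = 0 (standard advection equation).
Data for u: u(s,0) = c(s,0) = sin(3s).
By characteristics (ds/dτ = 1/2), u(s,τ) = f(s - (1/2)τ) with f = u(·, 0).
So u(s,τ) = sin(3s - 3τ/2), and c(s,τ) = exp(2τ)u(s,τ).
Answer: c(s, τ) = exp(2τ)sin(3s - 3τ/2)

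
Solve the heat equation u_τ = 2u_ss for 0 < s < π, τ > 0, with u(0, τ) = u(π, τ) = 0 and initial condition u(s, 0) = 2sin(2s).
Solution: Separating variables: u = Σ c_n exp(-2n²τ) sin(ns). From u(s,0) = 2sin(2s): c_2=2.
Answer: u(s, τ) = 2exp(-8τ)sin(2s)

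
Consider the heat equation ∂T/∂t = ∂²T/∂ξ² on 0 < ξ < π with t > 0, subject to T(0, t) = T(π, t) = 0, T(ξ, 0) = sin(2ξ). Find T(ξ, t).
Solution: Using separation of variables T = X(ξ)G(t):
Eigenfunctions: sin(nξ), n = 1, 2, 3, ...
General solution: T(ξ, t) = Σ c_n sin(nξ) exp(-n² t)
Matching T(ξ,0) = sin(2ξ) term by term: c_2=1.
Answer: T(ξ, t) = exp(-4t)sin(2ξ)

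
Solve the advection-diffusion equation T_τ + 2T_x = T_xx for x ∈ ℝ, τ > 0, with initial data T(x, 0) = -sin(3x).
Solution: Change to a moving frame: let η = x - 2τ, σ = τ and write T(x,τ) = u(η,σ).
By the chain rule T_τ = u_σ - 2u_η, T_x = u_η, T_xx = u_ηη.
Then T_τ + 2T_x = u_σ: the advection term cancels and the PDE becomes the heat equation u_σ = u_ηη on η ∈ ℝ.
Initial data: u(η,0) = T(η,0) = -sin(3η).
On η ∈ ℝ each mode satisfies (sin(nη))″ = -n² sin(nη), so exp(-n²σ) sin(nη) solves the heat equation; by superposition u(η,σ) = Σ c_n exp(-n²σ) sin(nη).
Reading off the coefficients: c_3=-1, so u(η,σ) = -exp(-9σ)sin(3η).
Substituting back η = x - 2τ, σ = τ: T(x,τ) = u(x - 2τ, τ).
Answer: T(x, τ) = -exp(-9τ)sin(3x - 6τ)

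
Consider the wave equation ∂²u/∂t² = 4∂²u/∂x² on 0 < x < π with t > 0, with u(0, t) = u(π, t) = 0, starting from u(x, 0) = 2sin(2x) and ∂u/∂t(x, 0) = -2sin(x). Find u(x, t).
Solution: Separating variables: u = Σ [A_n cos(ω_n t) + B_n sin(ω_n t)] sin(nx), ω_n = 2n. From ICs (B_n = velocity coefficient / ω_n): A_2=2, B_1=-1.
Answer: u(x, t) = -sin(2t)sin(x) + 2sin(2x)cos(4t)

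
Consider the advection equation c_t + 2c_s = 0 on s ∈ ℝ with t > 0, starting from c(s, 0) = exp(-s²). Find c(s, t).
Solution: By method of characteristics (waves move right with speed 2):
Along characteristics s - 2t = const, c is constant, so c(s,t) = f(s - 2t) with f = c(·, 0).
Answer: c(s, t) = exp(-(s - 2t)²)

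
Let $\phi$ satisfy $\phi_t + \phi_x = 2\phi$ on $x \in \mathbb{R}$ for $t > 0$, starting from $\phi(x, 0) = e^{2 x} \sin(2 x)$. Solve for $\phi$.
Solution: Substitute $\phi = e^{2x}u$, i.e. $u = e^{-2x}\phi$.
By the product rule, $\phi_x = e^{2x}(u_x + 2u)$, $\phi_t = e^{2x}u_t$.
Substituting into the PDE and dividing by $e^{2x}$: $u_t + (u_x + 2u) = 2u$.
The lower-order terms cancel, leaving the standard advection equation $u_t + u_x = 0$.
Initial data for $u$: $u(x,0) = e^{-2x}\phi(x,0) = \sin(2 x)$.
Solve for $u$:
  By method of characteristics (waves move right with speed 1):
  Along characteristics $x - t =$ const, $u$ is constant, so $u(x,t) = f(x - t)$ with $f = u( \cdot , 0)$.
Hence $u(x,t) = - \sin(2 t - 2 x)$.
Transform back: $\phi(x,t) = e^{2x}u(x,t)$.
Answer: $\phi(x, t) = - e^{2 x} \sin(2 t - 2 x)$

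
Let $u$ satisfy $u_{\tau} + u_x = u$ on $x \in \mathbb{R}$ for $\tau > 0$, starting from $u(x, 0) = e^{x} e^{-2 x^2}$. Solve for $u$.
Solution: Substitute $u = e^{x}w$, i.e. $w = e^{-x}u$.
By the product rule, $u_x = e^{x}(w_x + w)$, $u_{\tau} = e^{x}w_{\tau}$.
Substituting into the PDE and dividing by $e^{x}$: $w_{\tau} + (w_x + w) = w$.
The lower-order terms cancel, leaving the standard advection equation $w_{\tau} + w_x = 0$.
Initial data for $w$: $w(x,0) = e^{-x}u(x,0) = e^{-2 x^2}$.
Solve for $w$:
  By method of characteristics (waves move right with speed 1):
  Along characteristics $x - \tau =$ const, $w$ is constant, so $w(x,\tau) = f(x - \tau)$ with $f = w( \cdot , 0)$.
Hence $w(x,\tau) = e^{-2 (x - \tau)^2}$.
Transform back: $u(x,\tau) = e^{x}w(x,\tau)$.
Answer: $u(x, \tau) = e^{x} e^{-2 (-\tau + x)^2}$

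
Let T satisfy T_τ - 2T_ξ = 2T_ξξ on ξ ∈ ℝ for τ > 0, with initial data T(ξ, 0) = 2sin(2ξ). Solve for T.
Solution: Moving frame: η = ξ + 2τ, σ = τ, T = u(η,σ), so T_τ = u_σ + 2u_η and T_ξξ = u_ηη.
Hence T_τ - 2T_ξ = u_σ and the PDE becomes the heat equation u_σ = 2u_ηη on η ∈ ℝ.
Initial data: u(η,0) = T(η,0) = 2sin(2η). Each mode sin(nη) decays as exp(-2n²σ) on ℝ, so u(η,σ) = Σ c_n exp(-2n²σ) sin(nη) with c_2=2: u(η,σ) = 2exp(-8σ)sin(2η).
Substituting back: T(ξ,τ) = u(ξ + 2τ, τ).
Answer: T(ξ, τ) = 2exp(-8τ)sin(2ξ + 4τ)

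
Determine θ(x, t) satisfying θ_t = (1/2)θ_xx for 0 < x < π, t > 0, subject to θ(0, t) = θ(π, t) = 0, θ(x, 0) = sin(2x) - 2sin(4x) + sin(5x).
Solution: Separating variables: θ = Σ c_n exp(-n²t/2) sin(nx). From θ(x,0) = sin(2x) - 2sin(4x) + sin(5x): c_2=1, c_4=-2, c_5=1.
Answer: θ(x, t) = exp(-2t)sin(2x) - 2exp(-8t)sin(4x) + exp(-25t/2)sin(5x)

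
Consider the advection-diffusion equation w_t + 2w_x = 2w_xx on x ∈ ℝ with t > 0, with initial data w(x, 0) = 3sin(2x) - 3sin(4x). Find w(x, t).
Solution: Change to a moving frame: let η = x - 2t, σ = t and write w(x,t) = u(η,σ).
By the chain rule w_t = u_σ - 2u_η, w_x = u_η, w_xx = u_ηη.
Then w_t + 2w_x = u_σ: the advection term cancels and the PDE becomes the heat equation u_σ = 2u_ηη on η ∈ ℝ.
Initial data: u(η,0) = w(η,0) = 3sin(2η) - 3sin(4η).
On η ∈ ℝ each mode satisfies (sin(nη))″ = -n² sin(nη), so exp(-2n²σ) sin(nη) solves the heat equation; by superposition u(η,σ) = Σ c_n exp(-2n²σ) sin(nη).
Reading off the coefficients: c_2=3, c_4=-3, so u(η,σ) = 3exp(-8σ)sin(2η) - 3exp(-32σ)sin(4η).
Substituting back η = x - 2t, σ = t: w(x,t) = u(x - 2t, t).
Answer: w(x, t) = -3exp(-8t)sin(4t - 2x) + 3exp(-32t)sin(8t - 4x)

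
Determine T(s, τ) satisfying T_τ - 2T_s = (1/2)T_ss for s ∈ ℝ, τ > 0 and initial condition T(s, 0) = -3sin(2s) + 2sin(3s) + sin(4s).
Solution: Moving frame: η = s + 2τ, σ = τ, T = u(η,σ), so T_τ = u_σ + 2u_η and T_ss = u_ηη.
Hence T_τ - 2T_s = u_σ and the PDE becomes the heat equation u_σ = (1/2)u_ηη on η ∈ ℝ.
Initial data: u(η,0) = T(η,0) = -3sin(2η) + 2sin(3η) + sin(4η). Each mode sin(nη) decays as exp(-n²σ/2) on ℝ, so u(η,σ) = Σ c_n exp(-n²σ/2) sin(nη) with c_2=-3, c_3=2, c_4=1: u(η,σ) = -3exp(-2σ)sin(2η) + exp(-8σ)sin(4η) + 2exp(-9σ/2)sin(3η).
Substituting back: T(s,τ) = u(s + 2τ, τ).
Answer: T(s, τ) = -3exp(-2τ)sin(2s + 4τ) + exp(-8τ)sin(4s + 8τ) + 2exp(-9τ/2)sin(3s + 6τ)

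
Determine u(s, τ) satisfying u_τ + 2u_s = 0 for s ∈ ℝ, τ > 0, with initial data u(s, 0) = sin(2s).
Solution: By characteristics (ds/dτ = 2), u(s,τ) = f(s - 2τ) with f = u(·, 0).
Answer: u(s, τ) = sin(2s - 4τ)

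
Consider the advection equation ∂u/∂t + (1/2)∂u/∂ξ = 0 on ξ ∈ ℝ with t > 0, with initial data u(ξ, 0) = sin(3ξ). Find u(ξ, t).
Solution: By characteristics (dξ/dt = 1/2), u(ξ,t) = f(ξ - (1/2)t) with f = u(·, 0).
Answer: u(ξ, t) = -sin(3t/2 - 3ξ)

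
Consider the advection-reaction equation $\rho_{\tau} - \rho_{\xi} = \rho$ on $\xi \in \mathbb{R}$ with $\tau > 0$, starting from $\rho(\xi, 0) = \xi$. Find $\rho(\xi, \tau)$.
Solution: Substitute $\rho = e^{\tau}u$.
Then $\rho_{\tau} = e^{\tau}(u_{\tau} + u)$, $\rho_{\xi} = e^{\tau}u_{\xi}$; substituting and dividing by $e^{\tau}$, the lower-order terms cancel: $u_{\tau} - u_{\xi} = 0$ (standard advection equation).
Data for $u$: $u(\xi,0) = \rho(\xi,0) = \xi$.
By characteristics ($d\xi/d\tau = -1$), $u(\xi,\tau) = f(\xi + \tau)$ with $f = u( \cdot , 0)$.
So $u(\xi,\tau) = \xi + \tau$, and $\rho(\xi,\tau) = e^{\tau}u(\xi,\tau)$.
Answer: $\rho(\xi, \tau) = \tau e^{\tau} + \xi e^{\tau}$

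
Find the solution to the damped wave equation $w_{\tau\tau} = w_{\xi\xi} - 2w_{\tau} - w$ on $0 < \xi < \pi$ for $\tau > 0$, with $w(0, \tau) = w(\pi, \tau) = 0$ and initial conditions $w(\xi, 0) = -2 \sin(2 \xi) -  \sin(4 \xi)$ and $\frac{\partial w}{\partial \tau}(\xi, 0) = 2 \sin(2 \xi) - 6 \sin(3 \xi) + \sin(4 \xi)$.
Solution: Substitute $w = e^{-\tau}u$, i.e. $u = e^{\tau}w$.
By the product rule, $w_{\tau} = e^{-\tau}(u_{\tau} - u)$, $w_{\tau\tau} = e^{-\tau}(u_{\tau\tau} - 2u_{\tau} + u)$, $w_{\xi\xi} = e^{-\tau}u_{\xi\xi}$.
Substituting into the PDE and dividing by $e^{-\tau}$: $u_{\tau\tau} - 2u_{\tau} + u = u_{\xi\xi} - 2(u_{\tau} - u) - u$.
The lower-order terms cancel, leaving the standard wave equation $u_{\tau\tau} = u_{\xi\xi}$.
Initial data for $u$: $u(\xi,0) = w(\xi,0) = -2 \sin(2 \xi) - \sin(4 \xi)$; $u_{\tau}(\xi,0) = w_{\tau}(\xi,0) + w(\xi,0) = -6 \sin(3 \xi)$. The boundary conditions carry over: $u(0,\tau) = u(\pi,\tau) = 0$.
Solve for $u$:
  Using separation of variables $u = X(\xi)T(\tau)$:
  Eigenfunctions: $\sin(n\xi)$, $n = 1, 2, 3, \ldots$
  General solution: $u(\xi, \tau) = \sum [A_n \cos(n \tau) + B_n \sin(n \tau)] \sin(n\xi)$
  From $u(\xi,0) = -2 \sin(2 \xi) - \sin(4 \xi)$: $A_2=-2, A_4=-1$. From $u_{\tau}(\xi,0) = -6 \sin(3 \xi)$, using $u_{\tau}(\xi,0) = \sum \omega_n B_n \sin(n\xi)$ with $\omega_n = n$: $B_3 = (-6)/3 = -2$.
Hence $u(\xi,\tau) = -2 \sin(2 \xi) \cos(2 \tau) - 2 \sin(3 \xi) \sin(3 \tau) - \sin(4 \xi) \cos(4 \tau)$.
Transform back: $w(\xi,\tau) = e^{-\tau}u(\xi,\tau)$.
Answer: $w(\xi, \tau) = -2 e^{-\tau} \sin(3 \tau) \sin(3 \xi) - 2 e^{-\tau} \sin(2 \xi) \cos(2 \tau) -  e^{-\tau} \sin(4 \xi) \cos(4 \tau)$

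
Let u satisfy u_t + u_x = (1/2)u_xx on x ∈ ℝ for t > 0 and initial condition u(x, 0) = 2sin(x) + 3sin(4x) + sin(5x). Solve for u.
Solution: Change to a moving frame: let η = x - t, σ = t and write u(x,t) = w(η,σ).
By the chain rule u_t = w_σ - w_η, u_x = w_η, u_xx = w_ηη.
Then u_t + u_x = w_σ: the advection term cancels and the PDE becomes the heat equation w_σ = (1/2)w_ηη on η ∈ ℝ.
Initial data: w(η,0) = u(η,0) = 2sin(η) + 3sin(4η) + sin(5η).
On η ∈ ℝ each mode satisfies (sin(nη))″ = -n² sin(nη), so exp(-n²σ/2) sin(nη) solves the heat equation; by superposition w(η,σ) = Σ c_n exp(-n²σ/2) sin(nη).
Reading off the coefficients: c_1=2, c_4=3, c_5=1, so w(η,σ) = 3exp(-8σ)sin(4η) + 2exp(-σ/2)sin(η) + exp(-25σ/2)sin(5η).
Substituting back η = x - t, σ = t: u(x,t) = w(x - t, t).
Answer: u(x, t) = -3exp(-8t)sin(4t - 4x) - 2exp(-t/2)sin(t - x) - exp(-25t/2)sin(5t - 5x)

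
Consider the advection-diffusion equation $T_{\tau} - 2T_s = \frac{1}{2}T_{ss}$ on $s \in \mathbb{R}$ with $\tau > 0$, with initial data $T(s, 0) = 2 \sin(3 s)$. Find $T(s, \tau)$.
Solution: Change to a moving frame: let $\eta = s + 2\tau$, $\sigma = \tau$ and write $T(s,\tau) = u(\eta,\sigma)$.
By the chain rule $T_{\tau} = u_{\sigma} + 2u_{\eta}$, $T_s = u_{\eta}$, $T_{ss} = u_{\eta\eta}$.
Then $T_{\tau} - 2T_s = u_{\sigma}$: the advection term cancels and the PDE becomes the heat equation $u_{\sigma} = \frac{1}{2}u_{\eta\eta}$ on $\eta \in \mathbb{R}$.
Initial data: $u(\eta,0) = T(\eta,0) = 2 \sin(3 \eta)$.
On $\eta \in \mathbb{R}$ each mode satisfies $(\sin(n\eta))'' = -n^2 \sin(n\eta)$, so $e^{-n^2\sigma/2} \sin(n\eta)$ solves the heat equation; by superposition $u(\eta,\sigma) = \sum c_n e^{-n^2\sigma/2} \sin(n\eta)$.
Reading off the coefficients: $c_3=2$, so $u(\eta,\sigma) = 2 e^{-9 \sigma/2} \sin(3 \eta)$.
Substituting back $\eta = s + 2\tau$, $\sigma = \tau$: $T(s,\tau) = u(s + 2\tau, \tau)$.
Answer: $T(s, \tau) = 2 e^{-9 \tau/2} \sin(6 \tau + 3 s)$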